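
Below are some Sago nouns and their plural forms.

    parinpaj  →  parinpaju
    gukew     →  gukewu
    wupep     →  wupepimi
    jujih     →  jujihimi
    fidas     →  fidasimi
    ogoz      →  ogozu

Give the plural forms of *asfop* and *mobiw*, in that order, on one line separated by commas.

The alternation tracks the final consonant of the stem — -imi when the stem ends in a voiceless consonant (*wupep*, *jujih*, *fidas*); -u when the stem ends in a voiced consonant (*parinpaj*, *gukew*, *ogoz*).
Since the final consonant of *asfop* is /p/ (voiceless), it takes -imi, giving *asfopimi*.
The final consonant of *mobiw* is /w/, which is voiced, so the suffix is -u, giving *mobiwu*.

asfopimi, mobiwu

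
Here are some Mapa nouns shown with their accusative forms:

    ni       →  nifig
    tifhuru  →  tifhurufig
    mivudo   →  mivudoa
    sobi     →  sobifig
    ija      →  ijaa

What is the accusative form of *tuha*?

tuhaa

The pattern is height harmony: -fig when the last vowel of the stem is a high vowel (*ni*, *tifhuru*, *sobi*); -a when the last vowel of the stem is a non-high vowel (*mivudo*, *ija*).
The last vowel of *tuha* is /a/, which is a non-high vowel, so the suffix is -a, giving *tuhaa*.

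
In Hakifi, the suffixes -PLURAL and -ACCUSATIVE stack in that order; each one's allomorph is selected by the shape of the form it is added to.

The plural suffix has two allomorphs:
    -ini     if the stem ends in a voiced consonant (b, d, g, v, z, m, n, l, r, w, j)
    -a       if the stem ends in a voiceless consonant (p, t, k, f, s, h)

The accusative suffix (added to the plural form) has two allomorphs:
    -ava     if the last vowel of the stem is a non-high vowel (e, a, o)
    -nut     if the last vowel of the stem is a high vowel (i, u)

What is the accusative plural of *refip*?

*refip*: final consonant = /p/, voiceless → -a → *refipa*.
The plural form *refipa* — last vowel /a/ (a non-high vowel) → -ava → *refipaava*.

refipaava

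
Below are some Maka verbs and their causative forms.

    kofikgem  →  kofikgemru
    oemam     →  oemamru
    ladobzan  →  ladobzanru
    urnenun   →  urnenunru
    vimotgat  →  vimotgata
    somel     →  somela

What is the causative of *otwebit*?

Looking at the final consonant of each stem: -ru when the stem ends in a nasal (*kofikgem*, *oemam*, *ladobzan*, *urnenun*); -a when the stem ends in a non-nasal consonant (*vimotgat*, *somel*).
The final consonant of *otwebit* is /t/, which is non-nasal, so the suffix is -a, giving *otwebita*.

otwebita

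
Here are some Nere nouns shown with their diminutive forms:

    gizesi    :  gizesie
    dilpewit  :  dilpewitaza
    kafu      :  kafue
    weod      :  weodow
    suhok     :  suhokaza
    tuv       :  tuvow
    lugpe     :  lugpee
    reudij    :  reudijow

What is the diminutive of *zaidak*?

Looking at the final sound of each stem: -aza when the stem ends in a voiceless consonant (*dilpewit*, *suhok*); -ow when the stem ends in a voiced consonant (*weod*, *tuv*, *reudij*); -e when the stem ends in a vowel (*gizesi*, *kafu*, *lugpe*).
Since the final sound of *zaidak* is /k/ (a voiceless consonant), it takes -aza, giving *zaidakaza*.

zaidakaza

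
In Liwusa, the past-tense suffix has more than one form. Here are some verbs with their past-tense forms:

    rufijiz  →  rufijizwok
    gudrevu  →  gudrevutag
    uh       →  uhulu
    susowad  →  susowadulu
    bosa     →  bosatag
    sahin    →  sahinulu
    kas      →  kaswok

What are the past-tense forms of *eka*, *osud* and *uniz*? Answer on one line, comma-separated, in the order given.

ekatag, osudulu, unizwok

The alternation tracks the final sound of the stem — -wok when the stem ends in a sibilant (*rufijiz*, *kas*); -ulu when the stem ends in a non-sibilant consonant (*uh*, *susowad*, *sahin*); -tag when the stem ends in a vowel (*gudrevu*, *bosa*).
*eka* — final sound /a/ (a vowel) → -tag → *ekatag*.
The final sound of *osud* is /d/, which is a non-sibilant consonant, so the suffix is -ulu, giving *osudulu*.
*uniz*: final sound = /z/, a sibilant → -wok → *unizwok*.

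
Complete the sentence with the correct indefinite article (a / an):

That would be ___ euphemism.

The indefinite article is chosen by the initial *sound* of the following word, not its spelling.
*euphemism* begins with the sound /juː/ (eu pronounced /juː/) — a consonant sound.
So the article is *a*: That would be a euphemism.

a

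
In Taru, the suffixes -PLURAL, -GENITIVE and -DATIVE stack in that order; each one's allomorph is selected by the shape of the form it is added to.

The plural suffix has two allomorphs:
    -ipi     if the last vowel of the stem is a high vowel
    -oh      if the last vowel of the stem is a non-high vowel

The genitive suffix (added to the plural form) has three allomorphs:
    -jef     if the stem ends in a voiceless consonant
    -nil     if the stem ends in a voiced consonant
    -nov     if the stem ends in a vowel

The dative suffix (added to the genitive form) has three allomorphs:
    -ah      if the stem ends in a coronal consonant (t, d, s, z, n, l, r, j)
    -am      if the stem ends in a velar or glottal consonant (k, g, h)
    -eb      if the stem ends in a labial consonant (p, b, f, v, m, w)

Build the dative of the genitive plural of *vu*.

vuipinoveb

*vu* — last vowel /u/ (a high vowel) → -ipi → *vuipi*.
Since the final sound of the plural form *vuipi* is /i/ (a vowel), it takes -nov, giving *vuipinov*.
The genitive form *vuipinov*: final consonant = /v/, labial → -eb → *vuipinoveb*.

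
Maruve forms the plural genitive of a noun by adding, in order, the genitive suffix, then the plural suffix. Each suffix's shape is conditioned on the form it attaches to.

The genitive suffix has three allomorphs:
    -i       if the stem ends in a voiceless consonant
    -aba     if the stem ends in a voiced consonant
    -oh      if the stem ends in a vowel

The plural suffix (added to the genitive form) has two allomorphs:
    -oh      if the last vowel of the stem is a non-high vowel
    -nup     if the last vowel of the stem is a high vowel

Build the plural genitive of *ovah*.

The final sound of *ovah* is /h/, which is a voiceless consonant, so the genitive suffix is -i, giving *ovahi*.
Since the last vowel of the genitive form *ovahi* is /i/ (a high vowel), it takes -nup, giving *ovahinup*.

ovahinup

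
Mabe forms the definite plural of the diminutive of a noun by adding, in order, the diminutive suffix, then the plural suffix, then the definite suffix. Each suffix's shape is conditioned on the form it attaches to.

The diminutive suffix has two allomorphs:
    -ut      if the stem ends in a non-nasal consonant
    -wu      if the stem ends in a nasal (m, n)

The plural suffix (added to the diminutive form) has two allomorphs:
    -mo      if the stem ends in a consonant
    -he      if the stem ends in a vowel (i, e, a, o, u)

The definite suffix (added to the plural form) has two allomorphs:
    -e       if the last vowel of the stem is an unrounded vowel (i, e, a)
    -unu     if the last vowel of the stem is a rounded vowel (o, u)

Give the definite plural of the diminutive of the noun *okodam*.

okodamwuhee

The final consonant of *okodam* is /m/, which is a nasal, so the diminutive suffix is -wu, giving *okodamwu*.
The diminutive form *okodamwu*: final sound = /u/, a vowel → -he → *okodamwuhe*.
Since the last vowel of the plural form *okodamwuhe* is /e/ (an unrounded vowel), it takes -e, giving *okodamwuhee*.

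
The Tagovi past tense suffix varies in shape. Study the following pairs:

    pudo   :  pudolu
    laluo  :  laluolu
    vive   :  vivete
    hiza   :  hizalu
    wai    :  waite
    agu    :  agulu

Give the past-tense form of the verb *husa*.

husalu

The alternation tracks the last vowel of the stem — -te when the last vowel of the stem is a front vowel (*vive*, *wai*); -lu when the last vowel of the stem is a back vowel (*pudo*, *laluo*, *hiza*, *agu*).
*husa*: last vowel = /a/, a back vowel → -lu → *husalu*.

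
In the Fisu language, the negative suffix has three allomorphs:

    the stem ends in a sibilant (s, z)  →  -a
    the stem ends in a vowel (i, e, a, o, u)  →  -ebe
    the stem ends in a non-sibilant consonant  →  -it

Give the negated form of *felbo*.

felboebe

Since the final sound of *felbo* is /o/ (a vowel), it takes -ebe, giving *felboebe*.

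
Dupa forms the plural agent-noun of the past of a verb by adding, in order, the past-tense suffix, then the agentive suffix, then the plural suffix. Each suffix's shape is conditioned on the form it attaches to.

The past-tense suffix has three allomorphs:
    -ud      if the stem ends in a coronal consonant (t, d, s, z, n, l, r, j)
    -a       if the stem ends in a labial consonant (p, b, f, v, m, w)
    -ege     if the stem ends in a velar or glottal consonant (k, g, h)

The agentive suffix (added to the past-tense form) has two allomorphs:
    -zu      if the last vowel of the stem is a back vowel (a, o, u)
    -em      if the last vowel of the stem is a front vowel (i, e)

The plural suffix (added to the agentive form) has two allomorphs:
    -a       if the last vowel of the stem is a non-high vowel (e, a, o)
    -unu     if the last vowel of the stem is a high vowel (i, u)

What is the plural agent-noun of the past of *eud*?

Since the final consonant of *eud* is /d/ (coronal), it takes -ud, giving *eudud*.
The last vowel of the past-tense form *eudud* is /u/, which is a back vowel, so the agentive suffix is -zu, giving *eududzu*.
Since the last vowel of the agentive form *eududzu* is /u/ (a high vowel), it takes -unu, giving *eududzuunu*.

eududzuunu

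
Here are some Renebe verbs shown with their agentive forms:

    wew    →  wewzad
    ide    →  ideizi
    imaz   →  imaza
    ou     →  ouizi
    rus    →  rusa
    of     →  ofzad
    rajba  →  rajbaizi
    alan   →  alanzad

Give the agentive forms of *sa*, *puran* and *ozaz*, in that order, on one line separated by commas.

The alternation tracks the final sound of the stem — -a when the stem ends in a sibilant (*imaz*, *rus*); -zad when the stem ends in a non-sibilant consonant (*wew*, *of*, *alan*); -izi when the stem ends in a vowel (*ide*, *ou*, *rajba*).
The final sound of *sa* is /a/, which is a vowel, so the suffix is -izi, giving *saizi*.
Since the final sound of *puran* is /n/ (a non-sibilant consonant), it takes -zad, giving *puranzad*.
*ozaz* — final sound /z/ (a sibilant) → -a → *ozaza*.

saizi, puranzad, ozaza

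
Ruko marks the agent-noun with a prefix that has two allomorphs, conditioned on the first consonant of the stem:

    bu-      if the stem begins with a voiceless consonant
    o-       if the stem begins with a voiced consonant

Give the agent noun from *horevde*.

*horevde*: first consonant = /h/, voiceless → bu- → *buhorevde*.

buhorevde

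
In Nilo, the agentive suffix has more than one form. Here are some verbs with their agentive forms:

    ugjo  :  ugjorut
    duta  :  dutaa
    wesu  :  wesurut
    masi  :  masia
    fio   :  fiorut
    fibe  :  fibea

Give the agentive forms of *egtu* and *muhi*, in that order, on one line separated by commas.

egturut, muhia

The pattern is rounding harmony: -rut when the last vowel of the stem is a rounded vowel (*ugjo*, *wesu*, *fio*); -a when the last vowel of the stem is an unrounded vowel (*duta*, *masi*, *fibe*).
*egtu* — last vowel /u/ (a rounded vowel) → -rut → *egturut*.
*muhi* — last vowel /i/ (an unrounded vowel) → -a → *muhia*.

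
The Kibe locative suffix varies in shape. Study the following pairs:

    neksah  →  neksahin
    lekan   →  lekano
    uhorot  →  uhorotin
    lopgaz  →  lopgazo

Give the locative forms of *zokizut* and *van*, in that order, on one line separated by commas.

zokizutin, vano

Looking at the final consonant of each stem: -in when the stem ends in a voiceless consonant (*neksah*, *uhorot*); -o when the stem ends in a voiced consonant (*lekan*, *lopgaz*).
*zokizut* — final consonant /t/ (voiceless) → -in → *zokizutin*.
*van*: final consonant = /n/, voiced → -o → *vano*.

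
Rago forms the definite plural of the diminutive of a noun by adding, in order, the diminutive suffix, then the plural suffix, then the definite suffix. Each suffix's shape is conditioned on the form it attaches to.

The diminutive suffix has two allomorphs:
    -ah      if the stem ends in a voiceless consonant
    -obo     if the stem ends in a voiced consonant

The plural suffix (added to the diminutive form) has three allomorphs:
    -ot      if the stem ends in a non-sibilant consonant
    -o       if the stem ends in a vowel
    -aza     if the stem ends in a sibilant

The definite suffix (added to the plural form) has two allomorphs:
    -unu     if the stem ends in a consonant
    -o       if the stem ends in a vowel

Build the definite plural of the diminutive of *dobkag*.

dobkagobooo

*dobkag* — final consonant /g/ (voiced) → -obo → *dobkagobo*.
The diminutive form *dobkagobo*: final sound = /o/, a vowel → -o → *dobkagoboo*.
The final sound of the plural form *dobkagoboo* is /o/, which is a vowel, so the definite suffix is -o, giving *dobkagobooo*.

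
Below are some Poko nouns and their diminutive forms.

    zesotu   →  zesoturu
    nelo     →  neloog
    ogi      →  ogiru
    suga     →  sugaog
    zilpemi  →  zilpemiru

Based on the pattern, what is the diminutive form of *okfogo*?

okfogoog

The pattern is height harmony: -ru when the last vowel of the stem is a high vowel (*zesotu*, *ogi*, *zilpemi*); -og when the last vowel of the stem is a non-high vowel (*nelo*, *suga*).
The last vowel of *okfogo* is /o/, which is a non-high vowel, so the suffix is -og, giving *okfogoog*.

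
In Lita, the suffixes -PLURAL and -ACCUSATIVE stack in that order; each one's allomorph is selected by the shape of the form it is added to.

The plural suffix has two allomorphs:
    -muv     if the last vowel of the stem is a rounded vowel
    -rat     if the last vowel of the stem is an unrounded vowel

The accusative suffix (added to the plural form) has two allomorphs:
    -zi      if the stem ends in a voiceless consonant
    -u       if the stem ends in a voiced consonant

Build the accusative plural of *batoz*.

The last vowel of *batoz* is /o/, which is a rounded vowel, so the plural suffix is -muv, giving *batozmuv*.
Since the final consonant of the plural form *batozmuv* is /v/ (voiced), it takes -u, giving *batozmuvu*.

batozmuvu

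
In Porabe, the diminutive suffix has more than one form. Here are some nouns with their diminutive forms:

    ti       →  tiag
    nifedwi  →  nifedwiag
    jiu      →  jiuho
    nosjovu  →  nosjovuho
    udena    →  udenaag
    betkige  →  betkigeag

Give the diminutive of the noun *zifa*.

The suffix is conditioned by the last vowel: -ho when the last vowel of the stem is a rounded vowel (*jiu*, *nosjovu*); -ag when the last vowel of the stem is an unrounded vowel (*ti*, *nifedwi*, *udena*, *betkige*).
Since the last vowel of *zifa* is /a/ (an unrounded vowel), it takes -ag, giving *zifaag*.

zifaag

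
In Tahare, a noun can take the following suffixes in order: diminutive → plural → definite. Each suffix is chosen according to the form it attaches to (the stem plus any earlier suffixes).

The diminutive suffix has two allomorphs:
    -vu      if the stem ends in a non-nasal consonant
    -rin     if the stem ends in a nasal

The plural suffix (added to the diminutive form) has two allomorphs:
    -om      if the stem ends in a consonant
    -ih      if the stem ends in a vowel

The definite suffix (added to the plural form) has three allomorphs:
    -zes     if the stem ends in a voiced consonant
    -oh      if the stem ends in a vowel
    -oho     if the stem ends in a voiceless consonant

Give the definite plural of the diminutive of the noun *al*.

alvuihoho

*al* — final consonant /l/ (non-nasal) → -vu → *alvu*.
Since the final sound of the diminutive form *alvu* is /u/ (a vowel), it takes -ih, giving *alvuih*.
The plural form *alvuih* — final sound /h/ (a voiceless consonant) → -oho → *alvuihoho*.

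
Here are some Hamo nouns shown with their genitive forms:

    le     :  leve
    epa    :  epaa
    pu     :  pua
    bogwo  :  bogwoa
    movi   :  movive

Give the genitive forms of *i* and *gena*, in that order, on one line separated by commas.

The alternation tracks the last vowel of the stem — -ve when the last vowel of the stem is a front vowel (*le*, *movi*); -a when the last vowel of the stem is a back vowel (*epa*, *pu*, *bogwo*).
*i* — last vowel /i/ (a front vowel) → -ve → *ive*.
*gena* — last vowel /a/ (a back vowel) → -a → *genaa*.

ive, genaa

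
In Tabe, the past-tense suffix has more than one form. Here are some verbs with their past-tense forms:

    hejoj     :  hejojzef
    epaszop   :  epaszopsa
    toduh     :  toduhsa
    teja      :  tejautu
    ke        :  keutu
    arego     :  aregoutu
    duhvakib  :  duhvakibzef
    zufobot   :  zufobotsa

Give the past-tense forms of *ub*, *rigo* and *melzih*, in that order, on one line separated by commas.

ubzef, rigoutu, melzihsa

The suffix is conditioned by the final sound: -sa when the stem ends in a voiceless consonant (*epaszop*, *toduh*, *zufobot*); -zef when the stem ends in a voiced consonant (*hejoj*, *duhvakib*); -utu when the stem ends in a vowel (*teja*, *ke*, *arego*).
Since the final sound of *ub* is /b/ (a voiced consonant), it takes -zef, giving *ubzef*.
The final sound of *rigo* is /o/, which is a vowel, so the suffix is -utu, giving *rigoutu*.
*melzih*: final sound = /h/, a voiceless consonant → -sa → *melzihsa*.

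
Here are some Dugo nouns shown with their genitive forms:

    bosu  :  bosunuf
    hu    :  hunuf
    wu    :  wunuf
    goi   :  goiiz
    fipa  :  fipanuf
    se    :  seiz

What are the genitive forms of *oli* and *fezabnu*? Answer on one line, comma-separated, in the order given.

The pattern is front/back vowel harmony: -iz when the last vowel of the stem is a front vowel (*goi*, *se*); -nuf when the last vowel of the stem is a back vowel (*bosu*, *hu*, *wu*, *fipa*).
Since the last vowel of *oli* is /i/ (a front vowel), it takes -iz, giving *oliiz*.
*fezabnu* — last vowel /u/ (a back vowel) → -nuf → *fezabnunuf*.

oliiz, fezabnunuf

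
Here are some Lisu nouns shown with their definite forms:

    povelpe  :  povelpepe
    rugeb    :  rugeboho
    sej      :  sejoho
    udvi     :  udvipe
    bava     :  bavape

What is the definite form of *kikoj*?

kikojoho

The pattern is consonant vs. vowel: -oho when the stem ends in a consonant (*rugeb*, *sej*); -pe when the stem ends in a vowel (*povelpe*, *udvi*, *bava*).
*kikoj* — final sound /j/ (a consonant) → -oho → *kikojoho*.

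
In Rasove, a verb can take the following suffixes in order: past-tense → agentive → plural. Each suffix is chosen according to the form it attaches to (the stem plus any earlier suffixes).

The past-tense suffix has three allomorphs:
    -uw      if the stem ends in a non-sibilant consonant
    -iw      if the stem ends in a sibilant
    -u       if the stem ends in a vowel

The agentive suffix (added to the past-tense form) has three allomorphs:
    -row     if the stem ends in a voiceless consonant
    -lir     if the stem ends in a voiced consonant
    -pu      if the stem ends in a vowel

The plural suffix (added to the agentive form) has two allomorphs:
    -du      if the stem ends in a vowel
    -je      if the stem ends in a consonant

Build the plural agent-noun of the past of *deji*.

*deji* — final sound /i/ (a vowel) → -u → *dejiu*.
The past-tense form *dejiu* — final sound /u/ (a vowel) → -pu → *dejiupu*.
The agentive form *dejiupu* — final sound /u/ (a vowel) → -du → *dejiupudu*.

dejiupudu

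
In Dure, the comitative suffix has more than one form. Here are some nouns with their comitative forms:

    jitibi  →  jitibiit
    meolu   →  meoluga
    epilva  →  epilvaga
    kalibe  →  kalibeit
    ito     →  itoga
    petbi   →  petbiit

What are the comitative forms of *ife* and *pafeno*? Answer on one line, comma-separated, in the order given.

ifeit, pafenoga

The suffix is conditioned by the last vowel: -it when the last vowel of the stem is a front vowel (*jitibi*, *kalibe*, *petbi*); -ga when the last vowel of the stem is a back vowel (*meolu*, *epilva*, *ito*).
Since the last vowel of *ife* is /e/ (a front vowel), it takes -it, giving *ifeit*.
*pafeno*: last vowel = /o/, a back vowel → -ga → *pafenoga*.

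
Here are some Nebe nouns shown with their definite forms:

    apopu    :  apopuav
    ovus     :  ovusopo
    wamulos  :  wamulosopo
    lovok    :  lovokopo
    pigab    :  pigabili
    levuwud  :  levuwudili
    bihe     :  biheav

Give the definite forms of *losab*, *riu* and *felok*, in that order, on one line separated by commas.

losabili, riuav, felokopo

The alternation tracks the final sound of the stem — -opo when the stem ends in a voiceless consonant (*ovus*, *wamulos*, *lovok*); -ili when the stem ends in a voiced consonant (*pigab*, *levuwud*); -av when the stem ends in a vowel (*apopu*, *bihe*).
*losab*: final sound = /b/, a voiced consonant → -ili → *losabili*.
*riu* — final sound /u/ (a vowel) → -av → *riuav*.
*felok*: final sound = /k/, a voiceless consonant → -opo → *felokopo*.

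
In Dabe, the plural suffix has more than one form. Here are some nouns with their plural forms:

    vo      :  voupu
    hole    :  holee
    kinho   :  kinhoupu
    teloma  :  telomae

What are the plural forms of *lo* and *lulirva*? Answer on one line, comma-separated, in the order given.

loupu, lulirvae

The suffix is conditioned by the last vowel: -upu when the last vowel of the stem is a rounded vowel (*vo*, *kinho*); -e when the last vowel of the stem is an unrounded vowel (*hole*, *teloma*).
*lo* — last vowel /o/ (a rounded vowel) → -upu → *loupu*.
Since the last vowel of *lulirva* is /a/ (an unrounded vowel), it takes -e, giving *lulirvae*.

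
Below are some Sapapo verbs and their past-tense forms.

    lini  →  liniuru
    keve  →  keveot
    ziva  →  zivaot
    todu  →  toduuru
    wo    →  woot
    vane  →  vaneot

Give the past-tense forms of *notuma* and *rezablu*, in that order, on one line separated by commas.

The alternation tracks the last vowel of the stem — -uru when the last vowel of the stem is a high vowel (*lini*, *todu*); -ot when the last vowel of the stem is a non-high vowel (*keve*, *ziva*, *wo*, *vane*).
*notuma*: last vowel = /a/, a non-high vowel → -ot → *notumaot*.
*rezablu*: last vowel = /u/, a high vowel → -uru → *rezabluuru*.

notumaot, rezabluuru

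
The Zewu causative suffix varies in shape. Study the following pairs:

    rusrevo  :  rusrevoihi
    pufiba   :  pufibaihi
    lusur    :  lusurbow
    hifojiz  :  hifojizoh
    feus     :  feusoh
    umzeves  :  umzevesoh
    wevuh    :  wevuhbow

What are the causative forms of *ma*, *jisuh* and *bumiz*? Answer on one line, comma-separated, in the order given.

The pattern is sibilance of the final sound: -oh when the stem ends in a sibilant (*hifojiz*, *feus*, *umzeves*); -bow when the stem ends in a non-sibilant consonant (*lusur*, *wevuh*); -ihi when the stem ends in a vowel (*rusrevo*, *pufiba*).
*ma*: final sound = /a/, a vowel → -ihi → *maihi*.
*jisuh*: final sound = /h/, a non-sibilant consonant → -bow → *jisuhbow*.
The final sound of *bumiz* is /z/, which is a sibilant, so the suffix is -oh, giving *bumizoh*.

maihi, jisuhbow, bumizoh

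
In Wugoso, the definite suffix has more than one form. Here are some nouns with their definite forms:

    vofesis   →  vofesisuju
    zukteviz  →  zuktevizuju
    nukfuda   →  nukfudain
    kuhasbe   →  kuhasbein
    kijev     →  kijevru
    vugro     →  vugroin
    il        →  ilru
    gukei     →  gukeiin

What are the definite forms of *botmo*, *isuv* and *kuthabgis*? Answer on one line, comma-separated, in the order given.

botmoin, isuvru, kuthabgisuju

The pattern is sibilance of the final sound: -uju when the stem ends in a sibilant (*vofesis*, *zukteviz*); -ru when the stem ends in a non-sibilant consonant (*kijev*, *il*); -in when the stem ends in a vowel (*nukfuda*, *kuhasbe*, *vugro*, *gukei*).
*botmo* — final sound /o/ (a vowel) → -in → *botmoin*.
*isuv*: final sound = /v/, a non-sibilant consonant → -ru → *isuvru*.
The final sound of *kuthabgis* is /s/, which is a sibilant, so the suffix is -uju, giving *kuthabgisuju*.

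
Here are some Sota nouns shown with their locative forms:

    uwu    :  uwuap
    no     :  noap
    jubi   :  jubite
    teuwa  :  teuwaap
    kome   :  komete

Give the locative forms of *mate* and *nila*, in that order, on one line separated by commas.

matete, nilaap

The suffix is conditioned by the last vowel: -te when the last vowel of the stem is a front vowel (*jubi*, *kome*); -ap when the last vowel of the stem is a back vowel (*uwu*, *no*, *teuwa*).
*mate* — last vowel /e/ (a front vowel) → -te → *matete*.
The last vowel of *nila* is /a/, which is a back vowel, so the suffix is -ap, giving *nilaap*.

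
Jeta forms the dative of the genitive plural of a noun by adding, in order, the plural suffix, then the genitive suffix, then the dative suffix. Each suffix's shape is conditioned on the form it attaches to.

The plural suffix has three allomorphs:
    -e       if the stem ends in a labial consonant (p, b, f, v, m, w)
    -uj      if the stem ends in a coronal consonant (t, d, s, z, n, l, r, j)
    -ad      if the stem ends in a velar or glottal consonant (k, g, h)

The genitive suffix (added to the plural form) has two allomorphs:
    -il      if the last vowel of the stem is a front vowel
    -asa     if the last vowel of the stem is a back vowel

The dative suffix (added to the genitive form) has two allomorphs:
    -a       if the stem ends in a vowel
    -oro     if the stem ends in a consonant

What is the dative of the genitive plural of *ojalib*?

The final consonant of *ojalib* is /b/, which is labial, so the plural suffix is -e, giving *ojalibe*.
The plural form *ojalibe*: last vowel = /e/, a front vowel → -il → *ojalibeil*.
The genitive form *ojalibeil*: final sound = /l/, a consonant → -oro → *ojalibeiloro*.

ojalibeiloro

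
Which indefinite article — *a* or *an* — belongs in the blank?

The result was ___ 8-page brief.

an

The indefinite article is chosen by the initial *sound* of the following word, not its spelling.
The number *8* is spoken "eight", beginning with /eɪt/ — a vowel sound.
So the article is *an*: The result was an 8-page brief.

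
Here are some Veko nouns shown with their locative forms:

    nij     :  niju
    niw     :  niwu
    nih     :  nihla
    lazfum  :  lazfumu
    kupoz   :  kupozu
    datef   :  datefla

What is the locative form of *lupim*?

lupimu

The alternation tracks the final consonant of the stem — -la when the stem ends in a voiceless consonant (*nih*, *datef*); -u when the stem ends in a voiced consonant (*nij*, *niw*, *lazfum*, *kupoz*).
*lupim* — final consonant /m/ (voiced) → -u → *lupimu*.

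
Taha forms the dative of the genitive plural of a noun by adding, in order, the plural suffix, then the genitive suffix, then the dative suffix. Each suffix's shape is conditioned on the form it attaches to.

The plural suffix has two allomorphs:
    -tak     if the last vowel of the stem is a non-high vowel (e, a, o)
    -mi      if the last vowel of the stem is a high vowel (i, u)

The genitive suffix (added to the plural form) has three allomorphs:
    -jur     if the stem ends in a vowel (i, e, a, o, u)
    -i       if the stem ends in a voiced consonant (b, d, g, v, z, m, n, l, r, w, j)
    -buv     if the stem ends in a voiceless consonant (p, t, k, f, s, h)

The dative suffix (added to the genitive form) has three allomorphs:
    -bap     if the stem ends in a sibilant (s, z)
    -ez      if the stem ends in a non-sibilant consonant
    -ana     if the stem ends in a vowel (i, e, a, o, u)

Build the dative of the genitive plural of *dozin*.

The last vowel of *dozin* is /i/, which is a high vowel, so the plural suffix is -mi, giving *dozinmi*.
The plural form *dozinmi* — final sound /i/ (a vowel) → -jur → *dozinmijur*.
The final sound of the genitive form *dozinmijur* is /r/, which is a non-sibilant consonant, so the dative suffix is -ez, giving *dozinmijurez*.

dozinmijurez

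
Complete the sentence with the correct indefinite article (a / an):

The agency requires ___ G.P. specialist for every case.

a

The indefinite article is chosen by the initial *sound* of the following word, not its spelling.
The initialism *G.P.* is read letter by letter; the first letter, G, is pronounced /dʒiː/, which begins with a consonant sound.
So the article is *a*: The agency requires a G.P. specialist for every case.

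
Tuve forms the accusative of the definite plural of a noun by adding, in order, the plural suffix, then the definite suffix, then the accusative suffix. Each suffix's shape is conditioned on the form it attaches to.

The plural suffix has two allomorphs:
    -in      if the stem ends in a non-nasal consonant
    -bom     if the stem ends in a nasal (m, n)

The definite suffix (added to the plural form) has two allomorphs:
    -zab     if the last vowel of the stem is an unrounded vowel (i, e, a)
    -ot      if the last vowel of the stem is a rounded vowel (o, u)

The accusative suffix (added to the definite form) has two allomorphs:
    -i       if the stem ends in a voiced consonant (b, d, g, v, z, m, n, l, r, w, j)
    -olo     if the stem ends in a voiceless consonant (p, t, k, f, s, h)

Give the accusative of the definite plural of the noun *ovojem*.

*ovojem*: final consonant = /m/, a nasal → -bom → *ovojembom*.
The plural form *ovojembom*: last vowel = /o/, a rounded vowel → -ot → *ovojembomot*.
The definite form *ovojembomot* — final consonant /t/ (voiceless) → -olo → *ovojembomotolo*.

ovojembomotolo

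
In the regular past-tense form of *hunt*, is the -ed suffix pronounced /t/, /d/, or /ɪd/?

/ɪd/

The stem *hunt* ends in /t/ or /d/.
The -ed suffix is realized as /ɪd/ after /t, d/; as /t/ after other voiceless consonants; and as /d/ after other voiced sounds.
So -ed on *hunt* is pronounced /ɪd/.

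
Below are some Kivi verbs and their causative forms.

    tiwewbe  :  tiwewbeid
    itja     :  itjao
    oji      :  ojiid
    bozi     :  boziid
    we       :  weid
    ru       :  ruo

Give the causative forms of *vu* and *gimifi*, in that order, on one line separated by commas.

vuo, gimifiid

Looking at the last vowel of each stem: -id when the last vowel of the stem is a front vowel (*tiwewbe*, *oji*, *bozi*, *we*); -o when the last vowel of the stem is a back vowel (*itja*, *ru*).
*vu* — last vowel /u/ (a back vowel) → -o → *vuo*.
*gimifi* — last vowel /i/ (a front vowel) → -id → *gimifiid*.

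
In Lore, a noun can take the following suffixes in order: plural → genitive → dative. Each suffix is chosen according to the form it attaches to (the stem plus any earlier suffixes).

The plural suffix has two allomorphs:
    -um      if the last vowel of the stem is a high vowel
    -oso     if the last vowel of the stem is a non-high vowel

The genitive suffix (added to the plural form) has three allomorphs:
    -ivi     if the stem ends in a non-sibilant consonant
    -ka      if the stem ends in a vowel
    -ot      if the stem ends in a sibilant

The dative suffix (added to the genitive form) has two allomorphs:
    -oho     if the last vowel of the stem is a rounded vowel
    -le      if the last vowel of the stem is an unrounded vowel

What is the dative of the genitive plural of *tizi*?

tiziumivile

*tizi*: last vowel = /i/, a high vowel → -um → *tizium*.
The final sound of the plural form *tizium* is /m/, which is a non-sibilant consonant, so the genitive suffix is -ivi, giving *tiziumivi*.
The genitive form *tiziumivi* — last vowel /i/ (an unrounded vowel) → -le → *tiziumivile*.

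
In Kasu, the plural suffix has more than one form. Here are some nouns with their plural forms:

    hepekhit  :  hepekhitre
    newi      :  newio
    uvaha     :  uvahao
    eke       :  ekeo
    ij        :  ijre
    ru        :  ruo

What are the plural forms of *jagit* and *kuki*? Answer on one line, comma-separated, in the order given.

The alternation tracks the final sound of the stem — -re when the stem ends in a consonant (*hepekhit*, *ij*); -o when the stem ends in a vowel (*newi*, *uvaha*, *eke*, *ru*).
*jagit*: final sound = /t/, a consonant → -re → *jagitre*.
*kuki* — final sound /i/ (a vowel) → -o → *kukio*.

jagitre, kukio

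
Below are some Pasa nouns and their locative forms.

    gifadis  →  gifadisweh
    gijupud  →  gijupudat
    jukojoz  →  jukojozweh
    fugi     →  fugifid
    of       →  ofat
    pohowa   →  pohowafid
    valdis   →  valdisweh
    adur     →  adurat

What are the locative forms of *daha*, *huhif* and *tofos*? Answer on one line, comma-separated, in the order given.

The suffix is conditioned by the final sound: -weh when the stem ends in a sibilant (*gifadis*, *jukojoz*, *valdis*); -at when the stem ends in a non-sibilant consonant (*gijupud*, *of*, *adur*); -fid when the stem ends in a vowel (*fugi*, *pohowa*).
The final sound of *daha* is /a/, which is a vowel, so the suffix is -fid, giving *dahafid*.
*huhif*: final sound = /f/, a non-sibilant consonant → -at → *huhifat*.
*tofos*: final sound = /s/, a sibilant → -weh → *tofosweh*.

dahafid, huhifat, tofosweh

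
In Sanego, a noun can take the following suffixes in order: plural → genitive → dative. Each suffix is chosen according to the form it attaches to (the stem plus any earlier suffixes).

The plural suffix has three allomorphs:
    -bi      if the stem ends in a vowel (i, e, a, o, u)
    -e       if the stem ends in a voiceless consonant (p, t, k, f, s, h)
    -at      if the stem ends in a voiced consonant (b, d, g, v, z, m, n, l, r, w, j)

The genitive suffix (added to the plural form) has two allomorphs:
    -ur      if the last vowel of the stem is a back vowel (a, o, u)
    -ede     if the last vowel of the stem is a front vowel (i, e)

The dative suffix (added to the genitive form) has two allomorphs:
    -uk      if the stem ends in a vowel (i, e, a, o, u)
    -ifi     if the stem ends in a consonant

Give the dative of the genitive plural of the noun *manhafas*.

*manhafas*: final sound = /s/, a voiceless consonant → -e → *manhafase*.
The last vowel of the plural form *manhafase* is /e/, which is a front vowel, so the genitive suffix is -ede, giving *manhafaseede*.
Since the final sound of the genitive form *manhafaseede* is /e/ (a vowel), it takes -uk, giving *manhafaseedeuk*.

manhafaseedeuk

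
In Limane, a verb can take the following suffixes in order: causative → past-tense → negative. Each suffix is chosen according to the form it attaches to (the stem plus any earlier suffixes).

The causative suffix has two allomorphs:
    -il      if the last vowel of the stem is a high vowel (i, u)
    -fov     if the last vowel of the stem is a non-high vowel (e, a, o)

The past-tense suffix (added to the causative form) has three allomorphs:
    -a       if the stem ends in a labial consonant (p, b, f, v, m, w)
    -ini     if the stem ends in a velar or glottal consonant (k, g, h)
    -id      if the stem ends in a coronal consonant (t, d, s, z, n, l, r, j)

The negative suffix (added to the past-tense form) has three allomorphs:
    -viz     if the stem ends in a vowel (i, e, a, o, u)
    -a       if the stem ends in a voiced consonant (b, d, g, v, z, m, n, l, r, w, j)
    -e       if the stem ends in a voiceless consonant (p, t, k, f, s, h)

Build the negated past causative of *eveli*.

The last vowel of *eveli* is /i/, which is a high vowel, so the causative suffix is -il, giving *eveliil*.
Since the final consonant of the causative form *eveliil* is /l/ (coronal), it takes -id, giving *eveliilid*.
The past-tense form *eveliilid*: final sound = /d/, a voiced consonant → -a → *eveliilida*.

eveliilida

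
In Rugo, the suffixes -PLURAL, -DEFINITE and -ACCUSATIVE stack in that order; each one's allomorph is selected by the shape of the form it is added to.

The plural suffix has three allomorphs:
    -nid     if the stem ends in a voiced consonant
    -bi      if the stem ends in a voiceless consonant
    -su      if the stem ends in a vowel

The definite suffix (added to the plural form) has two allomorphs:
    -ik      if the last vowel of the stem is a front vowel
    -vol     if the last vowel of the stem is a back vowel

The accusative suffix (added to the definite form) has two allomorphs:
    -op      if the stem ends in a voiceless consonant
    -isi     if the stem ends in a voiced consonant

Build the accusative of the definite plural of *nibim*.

*nibim*: final sound = /m/, a voiced consonant → -nid → *nibimnid*.
The plural form *nibimnid*: last vowel = /i/, a front vowel → -ik → *nibimnidik*.
The definite form *nibimnidik*: final consonant = /k/, voiceless → -op → *nibimnidikop*.

nibimnidikop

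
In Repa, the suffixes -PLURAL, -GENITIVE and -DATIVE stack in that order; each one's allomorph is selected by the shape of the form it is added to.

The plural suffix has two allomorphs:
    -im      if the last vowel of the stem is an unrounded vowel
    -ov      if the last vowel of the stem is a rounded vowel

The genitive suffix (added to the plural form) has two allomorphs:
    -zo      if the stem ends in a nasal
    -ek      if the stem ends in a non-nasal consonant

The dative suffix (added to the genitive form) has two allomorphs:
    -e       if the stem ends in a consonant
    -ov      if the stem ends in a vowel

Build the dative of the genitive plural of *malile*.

*malile*: last vowel = /e/, an unrounded vowel → -im → *malileim*.
The final consonant of the plural form *malileim* is /m/, which is a nasal, so the genitive suffix is -zo, giving *malileimzo*.
The final sound of the genitive form *malileimzo* is /o/, which is a vowel, so the dative suffix is -ov, giving *malileimzoov*.

malileimzoov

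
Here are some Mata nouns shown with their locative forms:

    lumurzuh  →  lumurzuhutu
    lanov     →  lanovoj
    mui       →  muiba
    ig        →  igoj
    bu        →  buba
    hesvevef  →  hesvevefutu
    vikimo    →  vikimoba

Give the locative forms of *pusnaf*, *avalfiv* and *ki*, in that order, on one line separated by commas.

The suffix is conditioned by the final sound: -utu when the stem ends in a voiceless consonant (*lumurzuh*, *hesvevef*); -oj when the stem ends in a voiced consonant (*lanov*, *ig*); -ba when the stem ends in a vowel (*mui*, *bu*, *vikimo*).
*pusnaf* — final sound /f/ (a voiceless consonant) → -utu → *pusnafutu*.
*avalfiv*: final sound = /v/, a voiced consonant → -oj → *avalfivoj*.
The final sound of *ki* is /i/, which is a vowel, so the suffix is -ba, giving *kiba*.

pusnafutu, avalfivoj, kiba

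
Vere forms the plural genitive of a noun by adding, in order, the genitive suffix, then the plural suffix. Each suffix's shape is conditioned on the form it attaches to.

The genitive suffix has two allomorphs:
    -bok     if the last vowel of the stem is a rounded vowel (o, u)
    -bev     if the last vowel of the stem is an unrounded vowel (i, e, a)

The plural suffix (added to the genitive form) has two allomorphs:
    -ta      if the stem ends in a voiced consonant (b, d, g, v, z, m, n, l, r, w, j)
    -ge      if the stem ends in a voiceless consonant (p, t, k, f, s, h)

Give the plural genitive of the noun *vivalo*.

vivalobokge

The last vowel of *vivalo* is /o/, which is a rounded vowel, so the genitive suffix is -bok, giving *vivalobok*.
The genitive form *vivalobok*: final consonant = /k/, voiceless → -ge → *vivalobokge*.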